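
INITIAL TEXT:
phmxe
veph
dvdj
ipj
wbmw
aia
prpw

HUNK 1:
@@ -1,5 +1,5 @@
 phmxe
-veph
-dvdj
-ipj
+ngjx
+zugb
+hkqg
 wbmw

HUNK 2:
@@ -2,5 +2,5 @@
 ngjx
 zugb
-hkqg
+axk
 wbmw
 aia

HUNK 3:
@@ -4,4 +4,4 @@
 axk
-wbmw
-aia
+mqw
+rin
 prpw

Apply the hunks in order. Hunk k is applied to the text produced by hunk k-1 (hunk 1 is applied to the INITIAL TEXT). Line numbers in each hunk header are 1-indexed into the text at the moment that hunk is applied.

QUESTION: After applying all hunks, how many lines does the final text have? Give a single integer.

Answer: 7

Derivation:
Hunk 1: at line 1 remove [veph,dvdj,ipj] add [ngjx,zugb,hkqg] -> 7 lines: phmxe ngjx zugb hkqg wbmw aia prpw
Hunk 2: at line 2 remove [hkqg] add [axk] -> 7 lines: phmxe ngjx zugb axk wbmw aia prpw
Hunk 3: at line 4 remove [wbmw,aia] add [mqw,rin] -> 7 lines: phmxe ngjx zugb axk mqw rin prpw
Final line count: 7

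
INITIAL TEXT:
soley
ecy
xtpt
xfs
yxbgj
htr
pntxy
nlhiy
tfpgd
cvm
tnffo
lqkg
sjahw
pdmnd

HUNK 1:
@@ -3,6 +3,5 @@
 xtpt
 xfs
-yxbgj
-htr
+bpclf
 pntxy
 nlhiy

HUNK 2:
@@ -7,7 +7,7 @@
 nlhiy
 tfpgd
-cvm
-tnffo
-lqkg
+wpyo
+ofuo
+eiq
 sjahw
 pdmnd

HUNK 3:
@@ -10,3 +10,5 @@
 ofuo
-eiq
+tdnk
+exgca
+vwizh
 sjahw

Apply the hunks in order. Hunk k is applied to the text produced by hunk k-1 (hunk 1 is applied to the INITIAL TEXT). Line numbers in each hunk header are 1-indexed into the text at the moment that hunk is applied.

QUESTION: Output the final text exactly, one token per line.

Hunk 1: at line 3 remove [yxbgj,htr] add [bpclf] -> 13 lines: soley ecy xtpt xfs bpclf pntxy nlhiy tfpgd cvm tnffo lqkg sjahw pdmnd
Hunk 2: at line 7 remove [cvm,tnffo,lqkg] add [wpyo,ofuo,eiq] -> 13 lines: soley ecy xtpt xfs bpclf pntxy nlhiy tfpgd wpyo ofuo eiq sjahw pdmnd
Hunk 3: at line 10 remove [eiq] add [tdnk,exgca,vwizh] -> 15 lines: soley ecy xtpt xfs bpclf pntxy nlhiy tfpgd wpyo ofuo tdnk exgca vwizh sjahw pdmnd

Answer: soley
ecy
xtpt
xfs
bpclf
pntxy
nlhiy
tfpgd
wpyo
ofuo
tdnk
exgca
vwizh
sjahw
pdmnd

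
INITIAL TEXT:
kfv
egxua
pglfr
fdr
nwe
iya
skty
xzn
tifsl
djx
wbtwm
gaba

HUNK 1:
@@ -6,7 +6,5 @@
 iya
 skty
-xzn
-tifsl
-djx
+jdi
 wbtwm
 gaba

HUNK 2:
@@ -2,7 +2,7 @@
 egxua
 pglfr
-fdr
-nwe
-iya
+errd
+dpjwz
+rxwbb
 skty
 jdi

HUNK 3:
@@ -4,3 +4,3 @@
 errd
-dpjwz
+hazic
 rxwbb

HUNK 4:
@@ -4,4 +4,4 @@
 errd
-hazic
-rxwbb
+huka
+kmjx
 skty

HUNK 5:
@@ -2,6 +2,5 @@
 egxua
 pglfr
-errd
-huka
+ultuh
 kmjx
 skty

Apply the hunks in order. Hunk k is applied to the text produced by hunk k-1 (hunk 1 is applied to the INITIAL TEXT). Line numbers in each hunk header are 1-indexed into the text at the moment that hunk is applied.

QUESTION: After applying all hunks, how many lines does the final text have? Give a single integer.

Hunk 1: at line 6 remove [xzn,tifsl,djx] add [jdi] -> 10 lines: kfv egxua pglfr fdr nwe iya skty jdi wbtwm gaba
Hunk 2: at line 2 remove [fdr,nwe,iya] add [errd,dpjwz,rxwbb] -> 10 lines: kfv egxua pglfr errd dpjwz rxwbb skty jdi wbtwm gaba
Hunk 3: at line 4 remove [dpjwz] add [hazic] -> 10 lines: kfv egxua pglfr errd hazic rxwbb skty jdi wbtwm gaba
Hunk 4: at line 4 remove [hazic,rxwbb] add [huka,kmjx] -> 10 lines: kfv egxua pglfr errd huka kmjx skty jdi wbtwm gaba
Hunk 5: at line 2 remove [errd,huka] add [ultuh] -> 9 lines: kfv egxua pglfr ultuh kmjx skty jdi wbtwm gaba
Final line count: 9

Answer: 9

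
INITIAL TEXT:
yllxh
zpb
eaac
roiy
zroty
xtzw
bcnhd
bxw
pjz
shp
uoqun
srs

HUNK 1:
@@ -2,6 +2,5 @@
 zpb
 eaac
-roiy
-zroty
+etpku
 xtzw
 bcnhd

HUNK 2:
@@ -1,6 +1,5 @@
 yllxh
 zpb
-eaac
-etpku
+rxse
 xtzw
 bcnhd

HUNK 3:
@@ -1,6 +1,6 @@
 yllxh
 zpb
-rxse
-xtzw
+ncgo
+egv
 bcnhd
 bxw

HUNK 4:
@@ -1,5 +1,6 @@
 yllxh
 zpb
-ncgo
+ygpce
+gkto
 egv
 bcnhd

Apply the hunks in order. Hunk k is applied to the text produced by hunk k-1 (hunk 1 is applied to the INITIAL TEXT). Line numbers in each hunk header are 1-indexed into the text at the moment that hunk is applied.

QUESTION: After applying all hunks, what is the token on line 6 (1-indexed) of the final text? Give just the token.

Answer: bcnhd

Derivation:
Hunk 1: at line 2 remove [roiy,zroty] add [etpku] -> 11 lines: yllxh zpb eaac etpku xtzw bcnhd bxw pjz shp uoqun srs
Hunk 2: at line 1 remove [eaac,etpku] add [rxse] -> 10 lines: yllxh zpb rxse xtzw bcnhd bxw pjz shp uoqun srs
Hunk 3: at line 1 remove [rxse,xtzw] add [ncgo,egv] -> 10 lines: yllxh zpb ncgo egv bcnhd bxw pjz shp uoqun srs
Hunk 4: at line 1 remove [ncgo] add [ygpce,gkto] -> 11 lines: yllxh zpb ygpce gkto egv bcnhd bxw pjz shp uoqun srs
Final line 6: bcnhd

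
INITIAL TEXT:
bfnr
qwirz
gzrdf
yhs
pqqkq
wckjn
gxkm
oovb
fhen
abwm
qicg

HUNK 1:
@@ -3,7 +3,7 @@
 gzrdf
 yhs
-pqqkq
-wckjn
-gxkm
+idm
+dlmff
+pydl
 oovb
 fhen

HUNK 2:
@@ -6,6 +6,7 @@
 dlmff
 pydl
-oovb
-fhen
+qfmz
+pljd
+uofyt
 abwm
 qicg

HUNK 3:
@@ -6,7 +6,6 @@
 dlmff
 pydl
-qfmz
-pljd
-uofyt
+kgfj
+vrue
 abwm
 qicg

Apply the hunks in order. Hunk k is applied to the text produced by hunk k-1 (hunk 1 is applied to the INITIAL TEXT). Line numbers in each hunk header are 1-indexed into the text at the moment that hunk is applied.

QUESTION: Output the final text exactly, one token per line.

Hunk 1: at line 3 remove [pqqkq,wckjn,gxkm] add [idm,dlmff,pydl] -> 11 lines: bfnr qwirz gzrdf yhs idm dlmff pydl oovb fhen abwm qicg
Hunk 2: at line 6 remove [oovb,fhen] add [qfmz,pljd,uofyt] -> 12 lines: bfnr qwirz gzrdf yhs idm dlmff pydl qfmz pljd uofyt abwm qicg
Hunk 3: at line 6 remove [qfmz,pljd,uofyt] add [kgfj,vrue] -> 11 lines: bfnr qwirz gzrdf yhs idm dlmff pydl kgfj vrue abwm qicg

Answer: bfnr
qwirz
gzrdf
yhs
idm
dlmff
pydl
kgfj
vrue
abwm
qicg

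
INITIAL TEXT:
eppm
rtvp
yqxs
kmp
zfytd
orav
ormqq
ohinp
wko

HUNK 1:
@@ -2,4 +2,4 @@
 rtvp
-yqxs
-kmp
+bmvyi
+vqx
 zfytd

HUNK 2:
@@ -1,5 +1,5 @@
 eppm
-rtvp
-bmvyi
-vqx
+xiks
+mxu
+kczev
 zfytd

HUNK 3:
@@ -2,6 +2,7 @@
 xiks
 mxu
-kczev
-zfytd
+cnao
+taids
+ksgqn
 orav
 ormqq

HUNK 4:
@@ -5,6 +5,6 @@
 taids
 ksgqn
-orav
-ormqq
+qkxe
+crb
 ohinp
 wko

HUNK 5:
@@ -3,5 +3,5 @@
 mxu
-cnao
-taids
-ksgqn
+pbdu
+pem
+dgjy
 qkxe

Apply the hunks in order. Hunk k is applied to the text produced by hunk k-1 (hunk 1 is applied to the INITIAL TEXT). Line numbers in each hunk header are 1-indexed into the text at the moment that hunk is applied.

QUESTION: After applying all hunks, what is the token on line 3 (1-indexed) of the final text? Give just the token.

Hunk 1: at line 2 remove [yqxs,kmp] add [bmvyi,vqx] -> 9 lines: eppm rtvp bmvyi vqx zfytd orav ormqq ohinp wko
Hunk 2: at line 1 remove [rtvp,bmvyi,vqx] add [xiks,mxu,kczev] -> 9 lines: eppm xiks mxu kczev zfytd orav ormqq ohinp wko
Hunk 3: at line 2 remove [kczev,zfytd] add [cnao,taids,ksgqn] -> 10 lines: eppm xiks mxu cnao taids ksgqn orav ormqq ohinp wko
Hunk 4: at line 5 remove [orav,ormqq] add [qkxe,crb] -> 10 lines: eppm xiks mxu cnao taids ksgqn qkxe crb ohinp wko
Hunk 5: at line 3 remove [cnao,taids,ksgqn] add [pbdu,pem,dgjy] -> 10 lines: eppm xiks mxu pbdu pem dgjy qkxe crb ohinp wko
Final line 3: mxu

Answer: mxu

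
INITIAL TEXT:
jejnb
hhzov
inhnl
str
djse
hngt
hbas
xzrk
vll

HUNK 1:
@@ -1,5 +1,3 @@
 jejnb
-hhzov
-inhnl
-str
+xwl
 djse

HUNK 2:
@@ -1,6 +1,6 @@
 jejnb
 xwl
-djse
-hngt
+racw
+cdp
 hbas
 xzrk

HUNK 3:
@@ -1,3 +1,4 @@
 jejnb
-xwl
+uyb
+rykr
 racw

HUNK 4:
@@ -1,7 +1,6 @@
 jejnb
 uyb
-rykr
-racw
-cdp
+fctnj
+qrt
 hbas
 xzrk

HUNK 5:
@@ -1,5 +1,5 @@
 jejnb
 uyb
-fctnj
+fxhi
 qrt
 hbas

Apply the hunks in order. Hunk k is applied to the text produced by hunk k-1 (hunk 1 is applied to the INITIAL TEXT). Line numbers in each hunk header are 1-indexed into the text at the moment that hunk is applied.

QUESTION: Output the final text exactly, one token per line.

Answer: jejnb
uyb
fxhi
qrt
hbas
xzrk
vll

Derivation:
Hunk 1: at line 1 remove [hhzov,inhnl,str] add [xwl] -> 7 lines: jejnb xwl djse hngt hbas xzrk vll
Hunk 2: at line 1 remove [djse,hngt] add [racw,cdp] -> 7 lines: jejnb xwl racw cdp hbas xzrk vll
Hunk 3: at line 1 remove [xwl] add [uyb,rykr] -> 8 lines: jejnb uyb rykr racw cdp hbas xzrk vll
Hunk 4: at line 1 remove [rykr,racw,cdp] add [fctnj,qrt] -> 7 lines: jejnb uyb fctnj qrt hbas xzrk vll
Hunk 5: at line 1 remove [fctnj] add [fxhi] -> 7 lines: jejnb uyb fxhi qrt hbas xzrk vll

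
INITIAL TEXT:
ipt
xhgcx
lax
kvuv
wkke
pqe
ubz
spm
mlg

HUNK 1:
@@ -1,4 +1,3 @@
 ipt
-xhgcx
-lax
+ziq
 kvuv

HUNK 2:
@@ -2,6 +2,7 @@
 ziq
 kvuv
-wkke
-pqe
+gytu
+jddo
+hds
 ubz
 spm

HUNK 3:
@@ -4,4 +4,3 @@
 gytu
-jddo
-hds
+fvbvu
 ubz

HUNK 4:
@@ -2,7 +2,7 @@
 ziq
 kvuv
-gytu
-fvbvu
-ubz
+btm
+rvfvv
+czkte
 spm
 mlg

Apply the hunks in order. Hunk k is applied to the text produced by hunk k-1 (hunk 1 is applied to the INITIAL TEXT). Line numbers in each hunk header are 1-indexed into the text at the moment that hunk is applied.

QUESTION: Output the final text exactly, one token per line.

Hunk 1: at line 1 remove [xhgcx,lax] add [ziq] -> 8 lines: ipt ziq kvuv wkke pqe ubz spm mlg
Hunk 2: at line 2 remove [wkke,pqe] add [gytu,jddo,hds] -> 9 lines: ipt ziq kvuv gytu jddo hds ubz spm mlg
Hunk 3: at line 4 remove [jddo,hds] add [fvbvu] -> 8 lines: ipt ziq kvuv gytu fvbvu ubz spm mlg
Hunk 4: at line 2 remove [gytu,fvbvu,ubz] add [btm,rvfvv,czkte] -> 8 lines: ipt ziq kvuv btm rvfvv czkte spm mlg

Answer: ipt
ziq
kvuv
btm
rvfvv
czkte
spm
mlg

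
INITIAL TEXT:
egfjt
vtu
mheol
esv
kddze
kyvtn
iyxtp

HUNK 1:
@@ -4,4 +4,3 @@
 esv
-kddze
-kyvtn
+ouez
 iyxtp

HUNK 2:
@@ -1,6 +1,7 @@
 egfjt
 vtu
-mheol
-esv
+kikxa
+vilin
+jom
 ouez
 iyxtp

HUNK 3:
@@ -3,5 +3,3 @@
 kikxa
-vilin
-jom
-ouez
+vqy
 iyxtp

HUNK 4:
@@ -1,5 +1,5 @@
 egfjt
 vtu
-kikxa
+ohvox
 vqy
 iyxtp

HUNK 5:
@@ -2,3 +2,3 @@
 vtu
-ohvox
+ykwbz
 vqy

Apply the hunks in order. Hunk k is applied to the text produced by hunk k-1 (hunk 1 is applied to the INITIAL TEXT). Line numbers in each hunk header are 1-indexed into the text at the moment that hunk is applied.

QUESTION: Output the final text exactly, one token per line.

Answer: egfjt
vtu
ykwbz
vqy
iyxtp

Derivation:
Hunk 1: at line 4 remove [kddze,kyvtn] add [ouez] -> 6 lines: egfjt vtu mheol esv ouez iyxtp
Hunk 2: at line 1 remove [mheol,esv] add [kikxa,vilin,jom] -> 7 lines: egfjt vtu kikxa vilin jom ouez iyxtp
Hunk 3: at line 3 remove [vilin,jom,ouez] add [vqy] -> 5 lines: egfjt vtu kikxa vqy iyxtp
Hunk 4: at line 1 remove [kikxa] add [ohvox] -> 5 lines: egfjt vtu ohvox vqy iyxtp
Hunk 5: at line 2 remove [ohvox] add [ykwbz] -> 5 lines: egfjt vtu ykwbz vqy iyxtp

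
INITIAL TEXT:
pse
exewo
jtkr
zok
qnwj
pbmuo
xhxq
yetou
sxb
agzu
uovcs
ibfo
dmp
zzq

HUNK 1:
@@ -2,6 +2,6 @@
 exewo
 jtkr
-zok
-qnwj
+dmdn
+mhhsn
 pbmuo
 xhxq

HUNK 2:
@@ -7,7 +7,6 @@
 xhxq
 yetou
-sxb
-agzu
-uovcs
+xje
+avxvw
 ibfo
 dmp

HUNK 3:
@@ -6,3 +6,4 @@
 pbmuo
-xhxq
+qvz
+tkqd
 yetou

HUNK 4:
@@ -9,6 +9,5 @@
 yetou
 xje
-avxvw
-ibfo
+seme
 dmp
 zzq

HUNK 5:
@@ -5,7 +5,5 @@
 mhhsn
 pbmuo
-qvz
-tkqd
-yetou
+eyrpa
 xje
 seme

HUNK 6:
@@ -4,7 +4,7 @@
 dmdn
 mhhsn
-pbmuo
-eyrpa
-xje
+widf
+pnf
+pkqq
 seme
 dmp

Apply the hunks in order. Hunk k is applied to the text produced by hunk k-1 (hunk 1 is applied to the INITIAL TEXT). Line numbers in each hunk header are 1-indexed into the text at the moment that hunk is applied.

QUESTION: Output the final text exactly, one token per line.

Answer: pse
exewo
jtkr
dmdn
mhhsn
widf
pnf
pkqq
seme
dmp
zzq

Derivation:
Hunk 1: at line 2 remove [zok,qnwj] add [dmdn,mhhsn] -> 14 lines: pse exewo jtkr dmdn mhhsn pbmuo xhxq yetou sxb agzu uovcs ibfo dmp zzq
Hunk 2: at line 7 remove [sxb,agzu,uovcs] add [xje,avxvw] -> 13 lines: pse exewo jtkr dmdn mhhsn pbmuo xhxq yetou xje avxvw ibfo dmp zzq
Hunk 3: at line 6 remove [xhxq] add [qvz,tkqd] -> 14 lines: pse exewo jtkr dmdn mhhsn pbmuo qvz tkqd yetou xje avxvw ibfo dmp zzq
Hunk 4: at line 9 remove [avxvw,ibfo] add [seme] -> 13 lines: pse exewo jtkr dmdn mhhsn pbmuo qvz tkqd yetou xje seme dmp zzq
Hunk 5: at line 5 remove [qvz,tkqd,yetou] add [eyrpa] -> 11 lines: pse exewo jtkr dmdn mhhsn pbmuo eyrpa xje seme dmp zzq
Hunk 6: at line 4 remove [pbmuo,eyrpa,xje] add [widf,pnf,pkqq] -> 11 lines: pse exewo jtkr dmdn mhhsn widf pnf pkqq seme dmp zzq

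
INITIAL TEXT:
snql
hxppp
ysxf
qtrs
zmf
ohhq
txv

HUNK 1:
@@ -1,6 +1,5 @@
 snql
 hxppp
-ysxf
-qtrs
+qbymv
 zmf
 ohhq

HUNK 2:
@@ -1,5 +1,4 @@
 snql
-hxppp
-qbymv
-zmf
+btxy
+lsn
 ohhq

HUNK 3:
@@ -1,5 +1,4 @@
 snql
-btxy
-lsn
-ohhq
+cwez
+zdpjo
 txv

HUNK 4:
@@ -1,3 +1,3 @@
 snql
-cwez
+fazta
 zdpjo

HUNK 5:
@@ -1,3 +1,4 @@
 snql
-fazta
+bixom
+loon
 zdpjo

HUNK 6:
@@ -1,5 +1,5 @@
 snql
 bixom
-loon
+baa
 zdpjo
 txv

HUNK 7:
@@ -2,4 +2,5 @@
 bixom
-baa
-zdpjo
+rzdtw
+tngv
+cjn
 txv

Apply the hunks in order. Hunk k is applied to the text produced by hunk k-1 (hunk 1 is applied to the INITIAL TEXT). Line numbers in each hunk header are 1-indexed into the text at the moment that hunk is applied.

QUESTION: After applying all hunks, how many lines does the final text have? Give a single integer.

Hunk 1: at line 1 remove [ysxf,qtrs] add [qbymv] -> 6 lines: snql hxppp qbymv zmf ohhq txv
Hunk 2: at line 1 remove [hxppp,qbymv,zmf] add [btxy,lsn] -> 5 lines: snql btxy lsn ohhq txv
Hunk 3: at line 1 remove [btxy,lsn,ohhq] add [cwez,zdpjo] -> 4 lines: snql cwez zdpjo txv
Hunk 4: at line 1 remove [cwez] add [fazta] -> 4 lines: snql fazta zdpjo txv
Hunk 5: at line 1 remove [fazta] add [bixom,loon] -> 5 lines: snql bixom loon zdpjo txv
Hunk 6: at line 1 remove [loon] add [baa] -> 5 lines: snql bixom baa zdpjo txv
Hunk 7: at line 2 remove [baa,zdpjo] add [rzdtw,tngv,cjn] -> 6 lines: snql bixom rzdtw tngv cjn txv
Final line count: 6

Answer: 6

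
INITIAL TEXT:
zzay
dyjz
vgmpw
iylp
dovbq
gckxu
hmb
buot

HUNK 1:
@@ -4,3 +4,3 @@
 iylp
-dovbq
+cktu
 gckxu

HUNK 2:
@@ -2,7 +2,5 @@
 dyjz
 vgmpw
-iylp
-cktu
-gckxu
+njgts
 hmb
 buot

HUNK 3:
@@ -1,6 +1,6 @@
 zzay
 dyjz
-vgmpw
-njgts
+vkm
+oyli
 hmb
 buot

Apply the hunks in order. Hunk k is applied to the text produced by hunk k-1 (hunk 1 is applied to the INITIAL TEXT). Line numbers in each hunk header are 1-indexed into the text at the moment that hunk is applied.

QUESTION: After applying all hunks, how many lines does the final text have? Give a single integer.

Hunk 1: at line 4 remove [dovbq] add [cktu] -> 8 lines: zzay dyjz vgmpw iylp cktu gckxu hmb buot
Hunk 2: at line 2 remove [iylp,cktu,gckxu] add [njgts] -> 6 lines: zzay dyjz vgmpw njgts hmb buot
Hunk 3: at line 1 remove [vgmpw,njgts] add [vkm,oyli] -> 6 lines: zzay dyjz vkm oyli hmb buot
Final line count: 6

Answer: 6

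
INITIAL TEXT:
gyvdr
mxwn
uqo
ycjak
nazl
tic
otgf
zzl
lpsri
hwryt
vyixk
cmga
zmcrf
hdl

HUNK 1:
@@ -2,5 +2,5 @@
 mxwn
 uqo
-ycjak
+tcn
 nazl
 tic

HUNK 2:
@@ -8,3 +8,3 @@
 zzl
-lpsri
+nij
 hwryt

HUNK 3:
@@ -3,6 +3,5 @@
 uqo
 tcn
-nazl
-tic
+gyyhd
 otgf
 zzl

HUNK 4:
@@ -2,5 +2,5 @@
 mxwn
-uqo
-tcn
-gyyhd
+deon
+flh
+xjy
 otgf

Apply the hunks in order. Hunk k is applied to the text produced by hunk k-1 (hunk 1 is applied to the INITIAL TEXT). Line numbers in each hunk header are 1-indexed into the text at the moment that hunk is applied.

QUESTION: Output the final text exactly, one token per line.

Answer: gyvdr
mxwn
deon
flh
xjy
otgf
zzl
nij
hwryt
vyixk
cmga
zmcrf
hdl

Derivation:
Hunk 1: at line 2 remove [ycjak] add [tcn] -> 14 lines: gyvdr mxwn uqo tcn nazl tic otgf zzl lpsri hwryt vyixk cmga zmcrf hdl
Hunk 2: at line 8 remove [lpsri] add [nij] -> 14 lines: gyvdr mxwn uqo tcn nazl tic otgf zzl nij hwryt vyixk cmga zmcrf hdl
Hunk 3: at line 3 remove [nazl,tic] add [gyyhd] -> 13 lines: gyvdr mxwn uqo tcn gyyhd otgf zzl nij hwryt vyixk cmga zmcrf hdl
Hunk 4: at line 2 remove [uqo,tcn,gyyhd] add [deon,flh,xjy] -> 13 lines: gyvdr mxwn deon flh xjy otgf zzl nij hwryt vyixk cmga zmcrf hdl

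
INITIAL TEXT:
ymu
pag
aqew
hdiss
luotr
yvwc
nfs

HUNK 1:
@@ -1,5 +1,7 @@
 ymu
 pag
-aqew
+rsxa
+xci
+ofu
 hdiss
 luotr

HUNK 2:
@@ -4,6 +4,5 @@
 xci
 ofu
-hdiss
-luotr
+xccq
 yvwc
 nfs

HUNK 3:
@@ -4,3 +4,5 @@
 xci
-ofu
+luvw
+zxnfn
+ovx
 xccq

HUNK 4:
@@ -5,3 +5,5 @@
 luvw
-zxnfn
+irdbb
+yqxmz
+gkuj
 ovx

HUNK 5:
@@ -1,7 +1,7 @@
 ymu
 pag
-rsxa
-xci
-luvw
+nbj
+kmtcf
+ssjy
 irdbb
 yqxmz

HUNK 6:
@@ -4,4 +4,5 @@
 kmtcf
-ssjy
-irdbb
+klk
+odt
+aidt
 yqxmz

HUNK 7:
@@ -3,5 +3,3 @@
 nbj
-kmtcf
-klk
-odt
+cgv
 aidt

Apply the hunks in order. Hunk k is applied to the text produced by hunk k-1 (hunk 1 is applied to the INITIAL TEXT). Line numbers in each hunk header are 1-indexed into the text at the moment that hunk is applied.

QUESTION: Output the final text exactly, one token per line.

Hunk 1: at line 1 remove [aqew] add [rsxa,xci,ofu] -> 9 lines: ymu pag rsxa xci ofu hdiss luotr yvwc nfs
Hunk 2: at line 4 remove [hdiss,luotr] add [xccq] -> 8 lines: ymu pag rsxa xci ofu xccq yvwc nfs
Hunk 3: at line 4 remove [ofu] add [luvw,zxnfn,ovx] -> 10 lines: ymu pag rsxa xci luvw zxnfn ovx xccq yvwc nfs
Hunk 4: at line 5 remove [zxnfn] add [irdbb,yqxmz,gkuj] -> 12 lines: ymu pag rsxa xci luvw irdbb yqxmz gkuj ovx xccq yvwc nfs
Hunk 5: at line 1 remove [rsxa,xci,luvw] add [nbj,kmtcf,ssjy] -> 12 lines: ymu pag nbj kmtcf ssjy irdbb yqxmz gkuj ovx xccq yvwc nfs
Hunk 6: at line 4 remove [ssjy,irdbb] add [klk,odt,aidt] -> 13 lines: ymu pag nbj kmtcf klk odt aidt yqxmz gkuj ovx xccq yvwc nfs
Hunk 7: at line 3 remove [kmtcf,klk,odt] add [cgv] -> 11 lines: ymu pag nbj cgv aidt yqxmz gkuj ovx xccq yvwc nfs

Answer: ymu
pag
nbj
cgv
aidt
yqxmz
gkuj
ovx
xccq
yvwc
nfs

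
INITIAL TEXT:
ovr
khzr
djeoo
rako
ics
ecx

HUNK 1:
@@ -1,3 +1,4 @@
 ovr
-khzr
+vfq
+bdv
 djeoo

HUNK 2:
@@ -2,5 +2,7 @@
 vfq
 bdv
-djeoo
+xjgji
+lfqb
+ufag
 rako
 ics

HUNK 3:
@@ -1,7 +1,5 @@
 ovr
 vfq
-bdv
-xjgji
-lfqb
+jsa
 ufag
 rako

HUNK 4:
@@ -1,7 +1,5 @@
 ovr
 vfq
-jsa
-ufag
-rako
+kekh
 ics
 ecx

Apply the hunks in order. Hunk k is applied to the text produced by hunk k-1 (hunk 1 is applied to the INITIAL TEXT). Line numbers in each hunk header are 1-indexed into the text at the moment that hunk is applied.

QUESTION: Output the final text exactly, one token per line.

Hunk 1: at line 1 remove [khzr] add [vfq,bdv] -> 7 lines: ovr vfq bdv djeoo rako ics ecx
Hunk 2: at line 2 remove [djeoo] add [xjgji,lfqb,ufag] -> 9 lines: ovr vfq bdv xjgji lfqb ufag rako ics ecx
Hunk 3: at line 1 remove [bdv,xjgji,lfqb] add [jsa] -> 7 lines: ovr vfq jsa ufag rako ics ecx
Hunk 4: at line 1 remove [jsa,ufag,rako] add [kekh] -> 5 lines: ovr vfq kekh ics ecx

Answer: ovr
vfq
kekh
ics
ecx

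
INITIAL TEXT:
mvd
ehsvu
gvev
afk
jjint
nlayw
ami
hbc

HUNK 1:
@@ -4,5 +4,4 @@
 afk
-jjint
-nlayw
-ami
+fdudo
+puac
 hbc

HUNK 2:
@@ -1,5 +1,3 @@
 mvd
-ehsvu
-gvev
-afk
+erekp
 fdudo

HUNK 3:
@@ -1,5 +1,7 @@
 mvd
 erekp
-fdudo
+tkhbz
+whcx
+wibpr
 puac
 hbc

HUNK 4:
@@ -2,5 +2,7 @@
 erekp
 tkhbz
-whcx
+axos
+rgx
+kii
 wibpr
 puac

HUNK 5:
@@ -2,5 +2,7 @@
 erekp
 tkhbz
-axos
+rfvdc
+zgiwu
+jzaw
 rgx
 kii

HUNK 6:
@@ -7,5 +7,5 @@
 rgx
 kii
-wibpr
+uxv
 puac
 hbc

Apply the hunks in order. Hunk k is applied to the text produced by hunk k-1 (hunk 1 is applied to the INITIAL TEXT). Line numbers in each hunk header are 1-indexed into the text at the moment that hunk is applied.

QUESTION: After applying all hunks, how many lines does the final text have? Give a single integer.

Answer: 11

Derivation:
Hunk 1: at line 4 remove [jjint,nlayw,ami] add [fdudo,puac] -> 7 lines: mvd ehsvu gvev afk fdudo puac hbc
Hunk 2: at line 1 remove [ehsvu,gvev,afk] add [erekp] -> 5 lines: mvd erekp fdudo puac hbc
Hunk 3: at line 1 remove [fdudo] add [tkhbz,whcx,wibpr] -> 7 lines: mvd erekp tkhbz whcx wibpr puac hbc
Hunk 4: at line 2 remove [whcx] add [axos,rgx,kii] -> 9 lines: mvd erekp tkhbz axos rgx kii wibpr puac hbc
Hunk 5: at line 2 remove [axos] add [rfvdc,zgiwu,jzaw] -> 11 lines: mvd erekp tkhbz rfvdc zgiwu jzaw rgx kii wibpr puac hbc
Hunk 6: at line 7 remove [wibpr] add [uxv] -> 11 lines: mvd erekp tkhbz rfvdc zgiwu jzaw rgx kii uxv puac hbc
Final line count: 11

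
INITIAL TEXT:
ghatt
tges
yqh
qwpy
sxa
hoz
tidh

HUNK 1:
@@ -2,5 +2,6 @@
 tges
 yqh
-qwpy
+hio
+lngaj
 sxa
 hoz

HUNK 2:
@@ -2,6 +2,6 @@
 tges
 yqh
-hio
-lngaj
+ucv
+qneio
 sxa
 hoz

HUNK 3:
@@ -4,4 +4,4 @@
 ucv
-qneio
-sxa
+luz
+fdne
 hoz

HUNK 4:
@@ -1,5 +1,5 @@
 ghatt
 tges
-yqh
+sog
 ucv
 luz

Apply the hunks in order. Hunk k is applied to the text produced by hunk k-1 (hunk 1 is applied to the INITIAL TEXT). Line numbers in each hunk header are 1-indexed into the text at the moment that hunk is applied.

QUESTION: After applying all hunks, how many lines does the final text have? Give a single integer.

Hunk 1: at line 2 remove [qwpy] add [hio,lngaj] -> 8 lines: ghatt tges yqh hio lngaj sxa hoz tidh
Hunk 2: at line 2 remove [hio,lngaj] add [ucv,qneio] -> 8 lines: ghatt tges yqh ucv qneio sxa hoz tidh
Hunk 3: at line 4 remove [qneio,sxa] add [luz,fdne] -> 8 lines: ghatt tges yqh ucv luz fdne hoz tidh
Hunk 4: at line 1 remove [yqh] add [sog] -> 8 lines: ghatt tges sog ucv luz fdne hoz tidh
Final line count: 8

Answer: 8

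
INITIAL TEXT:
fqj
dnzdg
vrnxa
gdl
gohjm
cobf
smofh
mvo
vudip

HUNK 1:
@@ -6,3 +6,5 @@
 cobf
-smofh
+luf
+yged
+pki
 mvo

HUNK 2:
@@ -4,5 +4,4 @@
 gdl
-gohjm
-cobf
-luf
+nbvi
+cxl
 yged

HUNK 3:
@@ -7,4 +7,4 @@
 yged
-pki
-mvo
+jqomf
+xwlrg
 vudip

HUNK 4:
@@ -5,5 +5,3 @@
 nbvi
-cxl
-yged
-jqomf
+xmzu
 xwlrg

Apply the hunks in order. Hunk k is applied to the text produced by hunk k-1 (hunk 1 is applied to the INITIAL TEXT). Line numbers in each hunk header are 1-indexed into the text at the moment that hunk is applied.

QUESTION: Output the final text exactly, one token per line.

Hunk 1: at line 6 remove [smofh] add [luf,yged,pki] -> 11 lines: fqj dnzdg vrnxa gdl gohjm cobf luf yged pki mvo vudip
Hunk 2: at line 4 remove [gohjm,cobf,luf] add [nbvi,cxl] -> 10 lines: fqj dnzdg vrnxa gdl nbvi cxl yged pki mvo vudip
Hunk 3: at line 7 remove [pki,mvo] add [jqomf,xwlrg] -> 10 lines: fqj dnzdg vrnxa gdl nbvi cxl yged jqomf xwlrg vudip
Hunk 4: at line 5 remove [cxl,yged,jqomf] add [xmzu] -> 8 lines: fqj dnzdg vrnxa gdl nbvi xmzu xwlrg vudip

Answer: fqj
dnzdg
vrnxa
gdl
nbvi
xmzu
xwlrg
vudip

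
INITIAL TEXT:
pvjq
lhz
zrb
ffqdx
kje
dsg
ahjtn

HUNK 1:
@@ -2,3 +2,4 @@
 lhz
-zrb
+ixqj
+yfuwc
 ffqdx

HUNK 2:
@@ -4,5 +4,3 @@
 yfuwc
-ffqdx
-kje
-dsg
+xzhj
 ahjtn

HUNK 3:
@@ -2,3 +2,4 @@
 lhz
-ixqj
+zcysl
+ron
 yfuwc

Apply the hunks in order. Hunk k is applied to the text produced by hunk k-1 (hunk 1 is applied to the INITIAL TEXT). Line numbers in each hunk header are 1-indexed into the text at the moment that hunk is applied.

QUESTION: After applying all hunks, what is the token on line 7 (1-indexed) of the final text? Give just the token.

Hunk 1: at line 2 remove [zrb] add [ixqj,yfuwc] -> 8 lines: pvjq lhz ixqj yfuwc ffqdx kje dsg ahjtn
Hunk 2: at line 4 remove [ffqdx,kje,dsg] add [xzhj] -> 6 lines: pvjq lhz ixqj yfuwc xzhj ahjtn
Hunk 3: at line 2 remove [ixqj] add [zcysl,ron] -> 7 lines: pvjq lhz zcysl ron yfuwc xzhj ahjtn
Final line 7: ahjtn

Answer: ahjtn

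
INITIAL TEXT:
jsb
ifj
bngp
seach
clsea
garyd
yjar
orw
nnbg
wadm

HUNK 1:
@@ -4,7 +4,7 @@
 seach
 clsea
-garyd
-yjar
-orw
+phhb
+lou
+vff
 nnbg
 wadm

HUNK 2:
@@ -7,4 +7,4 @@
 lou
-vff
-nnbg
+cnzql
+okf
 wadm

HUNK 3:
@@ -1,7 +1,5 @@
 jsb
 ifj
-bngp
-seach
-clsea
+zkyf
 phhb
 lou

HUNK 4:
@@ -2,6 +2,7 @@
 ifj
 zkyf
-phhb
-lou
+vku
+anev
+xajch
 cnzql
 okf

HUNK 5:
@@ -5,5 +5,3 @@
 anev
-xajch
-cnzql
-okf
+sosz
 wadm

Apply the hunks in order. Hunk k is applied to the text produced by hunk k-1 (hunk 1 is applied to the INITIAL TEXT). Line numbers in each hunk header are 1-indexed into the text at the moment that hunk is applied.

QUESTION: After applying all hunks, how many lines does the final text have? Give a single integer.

Hunk 1: at line 4 remove [garyd,yjar,orw] add [phhb,lou,vff] -> 10 lines: jsb ifj bngp seach clsea phhb lou vff nnbg wadm
Hunk 2: at line 7 remove [vff,nnbg] add [cnzql,okf] -> 10 lines: jsb ifj bngp seach clsea phhb lou cnzql okf wadm
Hunk 3: at line 1 remove [bngp,seach,clsea] add [zkyf] -> 8 lines: jsb ifj zkyf phhb lou cnzql okf wadm
Hunk 4: at line 2 remove [phhb,lou] add [vku,anev,xajch] -> 9 lines: jsb ifj zkyf vku anev xajch cnzql okf wadm
Hunk 5: at line 5 remove [xajch,cnzql,okf] add [sosz] -> 7 lines: jsb ifj zkyf vku anev sosz wadm
Final line count: 7

Answer: 7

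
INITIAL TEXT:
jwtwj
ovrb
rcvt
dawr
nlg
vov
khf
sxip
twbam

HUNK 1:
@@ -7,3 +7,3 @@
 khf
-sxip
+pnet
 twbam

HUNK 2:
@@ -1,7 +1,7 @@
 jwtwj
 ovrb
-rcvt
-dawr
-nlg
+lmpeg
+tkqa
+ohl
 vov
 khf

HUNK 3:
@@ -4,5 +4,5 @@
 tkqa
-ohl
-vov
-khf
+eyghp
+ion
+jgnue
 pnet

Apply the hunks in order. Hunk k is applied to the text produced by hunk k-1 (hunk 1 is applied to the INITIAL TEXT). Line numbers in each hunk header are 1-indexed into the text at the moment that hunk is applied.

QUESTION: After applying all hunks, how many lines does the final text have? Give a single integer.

Answer: 9

Derivation:
Hunk 1: at line 7 remove [sxip] add [pnet] -> 9 lines: jwtwj ovrb rcvt dawr nlg vov khf pnet twbam
Hunk 2: at line 1 remove [rcvt,dawr,nlg] add [lmpeg,tkqa,ohl] -> 9 lines: jwtwj ovrb lmpeg tkqa ohl vov khf pnet twbam
Hunk 3: at line 4 remove [ohl,vov,khf] add [eyghp,ion,jgnue] -> 9 lines: jwtwj ovrb lmpeg tkqa eyghp ion jgnue pnet twbam
Final line count: 9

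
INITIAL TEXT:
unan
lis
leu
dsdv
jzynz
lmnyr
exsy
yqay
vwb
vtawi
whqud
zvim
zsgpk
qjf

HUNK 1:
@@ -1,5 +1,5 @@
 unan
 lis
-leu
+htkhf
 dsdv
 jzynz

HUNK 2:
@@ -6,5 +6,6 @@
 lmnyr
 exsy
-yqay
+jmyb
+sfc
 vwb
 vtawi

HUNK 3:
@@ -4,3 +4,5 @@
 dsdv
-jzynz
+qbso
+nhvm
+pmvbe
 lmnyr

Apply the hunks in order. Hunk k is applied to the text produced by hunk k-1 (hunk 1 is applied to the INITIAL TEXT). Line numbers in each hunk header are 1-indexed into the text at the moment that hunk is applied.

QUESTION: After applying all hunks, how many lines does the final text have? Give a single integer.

Answer: 17

Derivation:
Hunk 1: at line 1 remove [leu] add [htkhf] -> 14 lines: unan lis htkhf dsdv jzynz lmnyr exsy yqay vwb vtawi whqud zvim zsgpk qjf
Hunk 2: at line 6 remove [yqay] add [jmyb,sfc] -> 15 lines: unan lis htkhf dsdv jzynz lmnyr exsy jmyb sfc vwb vtawi whqud zvim zsgpk qjf
Hunk 3: at line 4 remove [jzynz] add [qbso,nhvm,pmvbe] -> 17 lines: unan lis htkhf dsdv qbso nhvm pmvbe lmnyr exsy jmyb sfc vwb vtawi whqud zvim zsgpk qjf
Final line count: 17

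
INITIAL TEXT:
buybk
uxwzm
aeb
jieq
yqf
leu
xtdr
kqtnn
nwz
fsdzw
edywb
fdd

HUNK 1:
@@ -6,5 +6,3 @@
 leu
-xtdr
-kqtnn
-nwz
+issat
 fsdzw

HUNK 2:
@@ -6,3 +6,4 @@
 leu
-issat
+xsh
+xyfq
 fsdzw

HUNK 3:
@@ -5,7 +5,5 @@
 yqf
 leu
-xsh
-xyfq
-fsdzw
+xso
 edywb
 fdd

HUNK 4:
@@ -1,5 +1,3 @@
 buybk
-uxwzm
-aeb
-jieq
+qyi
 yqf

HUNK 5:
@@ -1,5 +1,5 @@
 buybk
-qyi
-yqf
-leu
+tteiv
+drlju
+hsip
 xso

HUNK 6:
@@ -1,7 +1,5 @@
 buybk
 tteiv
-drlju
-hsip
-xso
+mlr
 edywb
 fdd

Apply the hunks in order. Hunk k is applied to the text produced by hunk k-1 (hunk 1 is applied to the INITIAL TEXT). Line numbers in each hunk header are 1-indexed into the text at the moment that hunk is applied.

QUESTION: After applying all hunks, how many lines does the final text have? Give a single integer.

Hunk 1: at line 6 remove [xtdr,kqtnn,nwz] add [issat] -> 10 lines: buybk uxwzm aeb jieq yqf leu issat fsdzw edywb fdd
Hunk 2: at line 6 remove [issat] add [xsh,xyfq] -> 11 lines: buybk uxwzm aeb jieq yqf leu xsh xyfq fsdzw edywb fdd
Hunk 3: at line 5 remove [xsh,xyfq,fsdzw] add [xso] -> 9 lines: buybk uxwzm aeb jieq yqf leu xso edywb fdd
Hunk 4: at line 1 remove [uxwzm,aeb,jieq] add [qyi] -> 7 lines: buybk qyi yqf leu xso edywb fdd
Hunk 5: at line 1 remove [qyi,yqf,leu] add [tteiv,drlju,hsip] -> 7 lines: buybk tteiv drlju hsip xso edywb fdd
Hunk 6: at line 1 remove [drlju,hsip,xso] add [mlr] -> 5 lines: buybk tteiv mlr edywb fdd
Final line count: 5

Answer: 5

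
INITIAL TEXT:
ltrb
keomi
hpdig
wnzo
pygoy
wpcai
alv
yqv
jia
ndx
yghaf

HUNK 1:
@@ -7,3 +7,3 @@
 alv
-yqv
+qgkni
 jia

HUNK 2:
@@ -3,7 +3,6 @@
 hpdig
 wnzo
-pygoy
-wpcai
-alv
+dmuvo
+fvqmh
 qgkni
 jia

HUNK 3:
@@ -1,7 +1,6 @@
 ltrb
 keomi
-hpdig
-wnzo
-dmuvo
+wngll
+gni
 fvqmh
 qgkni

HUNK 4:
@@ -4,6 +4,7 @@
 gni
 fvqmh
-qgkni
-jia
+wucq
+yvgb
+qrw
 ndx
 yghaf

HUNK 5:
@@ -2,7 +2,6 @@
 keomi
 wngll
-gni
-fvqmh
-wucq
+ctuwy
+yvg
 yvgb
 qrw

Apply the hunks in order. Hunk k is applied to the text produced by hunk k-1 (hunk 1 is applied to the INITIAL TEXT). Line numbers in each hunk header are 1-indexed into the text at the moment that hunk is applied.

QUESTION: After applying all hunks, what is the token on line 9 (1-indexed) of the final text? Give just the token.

Answer: yghaf

Derivation:
Hunk 1: at line 7 remove [yqv] add [qgkni] -> 11 lines: ltrb keomi hpdig wnzo pygoy wpcai alv qgkni jia ndx yghaf
Hunk 2: at line 3 remove [pygoy,wpcai,alv] add [dmuvo,fvqmh] -> 10 lines: ltrb keomi hpdig wnzo dmuvo fvqmh qgkni jia ndx yghaf
Hunk 3: at line 1 remove [hpdig,wnzo,dmuvo] add [wngll,gni] -> 9 lines: ltrb keomi wngll gni fvqmh qgkni jia ndx yghaf
Hunk 4: at line 4 remove [qgkni,jia] add [wucq,yvgb,qrw] -> 10 lines: ltrb keomi wngll gni fvqmh wucq yvgb qrw ndx yghaf
Hunk 5: at line 2 remove [gni,fvqmh,wucq] add [ctuwy,yvg] -> 9 lines: ltrb keomi wngll ctuwy yvg yvgb qrw ndx yghaf
Final line 9: yghaf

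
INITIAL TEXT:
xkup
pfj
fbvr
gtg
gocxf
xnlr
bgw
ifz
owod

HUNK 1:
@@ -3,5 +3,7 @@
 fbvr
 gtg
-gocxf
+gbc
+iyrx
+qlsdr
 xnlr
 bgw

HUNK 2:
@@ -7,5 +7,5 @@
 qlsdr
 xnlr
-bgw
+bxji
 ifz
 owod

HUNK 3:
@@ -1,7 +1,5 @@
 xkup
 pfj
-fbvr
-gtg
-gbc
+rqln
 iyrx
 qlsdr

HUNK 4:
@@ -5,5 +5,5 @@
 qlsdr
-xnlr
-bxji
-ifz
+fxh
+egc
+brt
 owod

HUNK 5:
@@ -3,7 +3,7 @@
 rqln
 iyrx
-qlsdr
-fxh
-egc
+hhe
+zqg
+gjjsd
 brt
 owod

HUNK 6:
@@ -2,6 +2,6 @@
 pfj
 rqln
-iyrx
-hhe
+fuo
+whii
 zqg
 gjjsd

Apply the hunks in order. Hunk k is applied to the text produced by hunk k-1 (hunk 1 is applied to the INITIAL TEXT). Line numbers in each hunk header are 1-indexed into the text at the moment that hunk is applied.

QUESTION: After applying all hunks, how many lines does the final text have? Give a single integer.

Hunk 1: at line 3 remove [gocxf] add [gbc,iyrx,qlsdr] -> 11 lines: xkup pfj fbvr gtg gbc iyrx qlsdr xnlr bgw ifz owod
Hunk 2: at line 7 remove [bgw] add [bxji] -> 11 lines: xkup pfj fbvr gtg gbc iyrx qlsdr xnlr bxji ifz owod
Hunk 3: at line 1 remove [fbvr,gtg,gbc] add [rqln] -> 9 lines: xkup pfj rqln iyrx qlsdr xnlr bxji ifz owod
Hunk 4: at line 5 remove [xnlr,bxji,ifz] add [fxh,egc,brt] -> 9 lines: xkup pfj rqln iyrx qlsdr fxh egc brt owod
Hunk 5: at line 3 remove [qlsdr,fxh,egc] add [hhe,zqg,gjjsd] -> 9 lines: xkup pfj rqln iyrx hhe zqg gjjsd brt owod
Hunk 6: at line 2 remove [iyrx,hhe] add [fuo,whii] -> 9 lines: xkup pfj rqln fuo whii zqg gjjsd brt owod
Final line count: 9

Answer: 9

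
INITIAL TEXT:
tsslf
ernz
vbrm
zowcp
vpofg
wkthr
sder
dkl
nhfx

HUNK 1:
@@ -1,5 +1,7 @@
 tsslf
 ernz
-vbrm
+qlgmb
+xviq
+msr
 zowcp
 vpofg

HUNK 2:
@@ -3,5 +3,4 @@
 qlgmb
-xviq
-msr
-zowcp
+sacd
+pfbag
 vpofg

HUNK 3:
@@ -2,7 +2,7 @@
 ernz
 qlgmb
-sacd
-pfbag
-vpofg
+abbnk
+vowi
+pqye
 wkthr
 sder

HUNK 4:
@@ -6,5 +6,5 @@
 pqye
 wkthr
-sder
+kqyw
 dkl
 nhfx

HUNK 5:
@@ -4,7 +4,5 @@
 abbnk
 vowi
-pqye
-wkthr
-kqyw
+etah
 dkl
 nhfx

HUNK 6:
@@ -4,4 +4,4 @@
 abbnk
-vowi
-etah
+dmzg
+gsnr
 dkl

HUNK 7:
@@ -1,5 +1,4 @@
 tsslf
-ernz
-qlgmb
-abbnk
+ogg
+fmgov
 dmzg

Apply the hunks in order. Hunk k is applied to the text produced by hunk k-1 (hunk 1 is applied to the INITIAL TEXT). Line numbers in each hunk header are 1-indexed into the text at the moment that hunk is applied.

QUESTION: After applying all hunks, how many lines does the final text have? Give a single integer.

Answer: 7

Derivation:
Hunk 1: at line 1 remove [vbrm] add [qlgmb,xviq,msr] -> 11 lines: tsslf ernz qlgmb xviq msr zowcp vpofg wkthr sder dkl nhfx
Hunk 2: at line 3 remove [xviq,msr,zowcp] add [sacd,pfbag] -> 10 lines: tsslf ernz qlgmb sacd pfbag vpofg wkthr sder dkl nhfx
Hunk 3: at line 2 remove [sacd,pfbag,vpofg] add [abbnk,vowi,pqye] -> 10 lines: tsslf ernz qlgmb abbnk vowi pqye wkthr sder dkl nhfx
Hunk 4: at line 6 remove [sder] add [kqyw] -> 10 lines: tsslf ernz qlgmb abbnk vowi pqye wkthr kqyw dkl nhfx
Hunk 5: at line 4 remove [pqye,wkthr,kqyw] add [etah] -> 8 lines: tsslf ernz qlgmb abbnk vowi etah dkl nhfx
Hunk 6: at line 4 remove [vowi,etah] add [dmzg,gsnr] -> 8 lines: tsslf ernz qlgmb abbnk dmzg gsnr dkl nhfx
Hunk 7: at line 1 remove [ernz,qlgmb,abbnk] add [ogg,fmgov] -> 7 lines: tsslf ogg fmgov dmzg gsnr dkl nhfx
Final line count: 7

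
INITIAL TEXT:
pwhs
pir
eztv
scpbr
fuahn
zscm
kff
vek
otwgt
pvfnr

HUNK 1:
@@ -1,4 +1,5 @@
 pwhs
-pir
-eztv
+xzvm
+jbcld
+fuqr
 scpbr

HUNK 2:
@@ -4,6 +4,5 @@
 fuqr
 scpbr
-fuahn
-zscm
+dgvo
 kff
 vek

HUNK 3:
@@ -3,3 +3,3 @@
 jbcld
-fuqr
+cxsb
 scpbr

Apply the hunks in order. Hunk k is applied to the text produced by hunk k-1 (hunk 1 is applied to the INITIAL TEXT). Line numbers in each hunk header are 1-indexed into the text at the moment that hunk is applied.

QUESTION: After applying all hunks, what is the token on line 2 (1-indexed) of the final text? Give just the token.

Answer: xzvm

Derivation:
Hunk 1: at line 1 remove [pir,eztv] add [xzvm,jbcld,fuqr] -> 11 lines: pwhs xzvm jbcld fuqr scpbr fuahn zscm kff vek otwgt pvfnr
Hunk 2: at line 4 remove [fuahn,zscm] add [dgvo] -> 10 lines: pwhs xzvm jbcld fuqr scpbr dgvo kff vek otwgt pvfnr
Hunk 3: at line 3 remove [fuqr] add [cxsb] -> 10 lines: pwhs xzvm jbcld cxsb scpbr dgvo kff vek otwgt pvfnr
Final line 2: xzvm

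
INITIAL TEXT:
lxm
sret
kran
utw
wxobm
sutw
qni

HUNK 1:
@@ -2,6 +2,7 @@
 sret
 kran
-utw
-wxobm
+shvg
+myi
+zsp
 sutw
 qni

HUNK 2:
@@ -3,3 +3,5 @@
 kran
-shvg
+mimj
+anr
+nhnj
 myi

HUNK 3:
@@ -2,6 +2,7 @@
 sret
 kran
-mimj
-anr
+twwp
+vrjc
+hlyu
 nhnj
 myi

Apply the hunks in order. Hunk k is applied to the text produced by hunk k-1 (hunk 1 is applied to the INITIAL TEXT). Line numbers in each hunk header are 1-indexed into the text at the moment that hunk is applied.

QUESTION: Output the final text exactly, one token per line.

Answer: lxm
sret
kran
twwp
vrjc
hlyu
nhnj
myi
zsp
sutw
qni

Derivation:
Hunk 1: at line 2 remove [utw,wxobm] add [shvg,myi,zsp] -> 8 lines: lxm sret kran shvg myi zsp sutw qni
Hunk 2: at line 3 remove [shvg] add [mimj,anr,nhnj] -> 10 lines: lxm sret kran mimj anr nhnj myi zsp sutw qni
Hunk 3: at line 2 remove [mimj,anr] add [twwp,vrjc,hlyu] -> 11 lines: lxm sret kran twwp vrjc hlyu nhnj myi zsp sutw qni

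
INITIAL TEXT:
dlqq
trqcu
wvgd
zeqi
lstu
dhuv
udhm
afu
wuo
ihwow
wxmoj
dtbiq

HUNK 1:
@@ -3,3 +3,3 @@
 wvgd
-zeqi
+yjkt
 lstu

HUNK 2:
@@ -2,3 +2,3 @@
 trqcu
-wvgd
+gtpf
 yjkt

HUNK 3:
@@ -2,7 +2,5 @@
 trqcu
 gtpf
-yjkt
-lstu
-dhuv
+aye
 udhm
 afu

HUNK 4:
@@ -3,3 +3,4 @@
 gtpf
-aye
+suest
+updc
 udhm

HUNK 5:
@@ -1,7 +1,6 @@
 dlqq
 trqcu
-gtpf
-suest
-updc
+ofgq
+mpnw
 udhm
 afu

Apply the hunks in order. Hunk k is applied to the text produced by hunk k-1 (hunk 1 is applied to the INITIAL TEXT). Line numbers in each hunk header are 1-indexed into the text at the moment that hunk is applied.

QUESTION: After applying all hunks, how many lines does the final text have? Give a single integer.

Hunk 1: at line 3 remove [zeqi] add [yjkt] -> 12 lines: dlqq trqcu wvgd yjkt lstu dhuv udhm afu wuo ihwow wxmoj dtbiq
Hunk 2: at line 2 remove [wvgd] add [gtpf] -> 12 lines: dlqq trqcu gtpf yjkt lstu dhuv udhm afu wuo ihwow wxmoj dtbiq
Hunk 3: at line 2 remove [yjkt,lstu,dhuv] add [aye] -> 10 lines: dlqq trqcu gtpf aye udhm afu wuo ihwow wxmoj dtbiq
Hunk 4: at line 3 remove [aye] add [suest,updc] -> 11 lines: dlqq trqcu gtpf suest updc udhm afu wuo ihwow wxmoj dtbiq
Hunk 5: at line 1 remove [gtpf,suest,updc] add [ofgq,mpnw] -> 10 lines: dlqq trqcu ofgq mpnw udhm afu wuo ihwow wxmoj dtbiq
Final line count: 10

Answer: 10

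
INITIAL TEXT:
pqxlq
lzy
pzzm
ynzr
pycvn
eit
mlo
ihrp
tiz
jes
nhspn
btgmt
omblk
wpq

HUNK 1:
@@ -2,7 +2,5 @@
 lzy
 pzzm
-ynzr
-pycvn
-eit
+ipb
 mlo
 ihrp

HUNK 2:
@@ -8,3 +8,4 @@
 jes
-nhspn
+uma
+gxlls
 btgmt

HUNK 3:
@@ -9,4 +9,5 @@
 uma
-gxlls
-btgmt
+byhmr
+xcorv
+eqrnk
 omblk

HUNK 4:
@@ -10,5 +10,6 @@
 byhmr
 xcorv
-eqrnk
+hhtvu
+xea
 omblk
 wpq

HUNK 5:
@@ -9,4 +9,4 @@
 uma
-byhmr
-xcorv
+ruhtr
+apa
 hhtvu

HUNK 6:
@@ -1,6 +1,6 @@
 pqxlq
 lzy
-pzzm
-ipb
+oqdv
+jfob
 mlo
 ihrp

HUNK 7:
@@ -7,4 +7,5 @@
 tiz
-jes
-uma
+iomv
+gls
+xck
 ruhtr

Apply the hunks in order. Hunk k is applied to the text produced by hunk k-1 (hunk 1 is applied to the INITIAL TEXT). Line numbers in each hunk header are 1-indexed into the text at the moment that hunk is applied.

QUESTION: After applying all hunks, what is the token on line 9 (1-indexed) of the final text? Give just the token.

Hunk 1: at line 2 remove [ynzr,pycvn,eit] add [ipb] -> 12 lines: pqxlq lzy pzzm ipb mlo ihrp tiz jes nhspn btgmt omblk wpq
Hunk 2: at line 8 remove [nhspn] add [uma,gxlls] -> 13 lines: pqxlq lzy pzzm ipb mlo ihrp tiz jes uma gxlls btgmt omblk wpq
Hunk 3: at line 9 remove [gxlls,btgmt] add [byhmr,xcorv,eqrnk] -> 14 lines: pqxlq lzy pzzm ipb mlo ihrp tiz jes uma byhmr xcorv eqrnk omblk wpq
Hunk 4: at line 10 remove [eqrnk] add [hhtvu,xea] -> 15 lines: pqxlq lzy pzzm ipb mlo ihrp tiz jes uma byhmr xcorv hhtvu xea omblk wpq
Hunk 5: at line 9 remove [byhmr,xcorv] add [ruhtr,apa] -> 15 lines: pqxlq lzy pzzm ipb mlo ihrp tiz jes uma ruhtr apa hhtvu xea omblk wpq
Hunk 6: at line 1 remove [pzzm,ipb] add [oqdv,jfob] -> 15 lines: pqxlq lzy oqdv jfob mlo ihrp tiz jes uma ruhtr apa hhtvu xea omblk wpq
Hunk 7: at line 7 remove [jes,uma] add [iomv,gls,xck] -> 16 lines: pqxlq lzy oqdv jfob mlo ihrp tiz iomv gls xck ruhtr apa hhtvu xea omblk wpq
Final line 9: gls

Answer: gls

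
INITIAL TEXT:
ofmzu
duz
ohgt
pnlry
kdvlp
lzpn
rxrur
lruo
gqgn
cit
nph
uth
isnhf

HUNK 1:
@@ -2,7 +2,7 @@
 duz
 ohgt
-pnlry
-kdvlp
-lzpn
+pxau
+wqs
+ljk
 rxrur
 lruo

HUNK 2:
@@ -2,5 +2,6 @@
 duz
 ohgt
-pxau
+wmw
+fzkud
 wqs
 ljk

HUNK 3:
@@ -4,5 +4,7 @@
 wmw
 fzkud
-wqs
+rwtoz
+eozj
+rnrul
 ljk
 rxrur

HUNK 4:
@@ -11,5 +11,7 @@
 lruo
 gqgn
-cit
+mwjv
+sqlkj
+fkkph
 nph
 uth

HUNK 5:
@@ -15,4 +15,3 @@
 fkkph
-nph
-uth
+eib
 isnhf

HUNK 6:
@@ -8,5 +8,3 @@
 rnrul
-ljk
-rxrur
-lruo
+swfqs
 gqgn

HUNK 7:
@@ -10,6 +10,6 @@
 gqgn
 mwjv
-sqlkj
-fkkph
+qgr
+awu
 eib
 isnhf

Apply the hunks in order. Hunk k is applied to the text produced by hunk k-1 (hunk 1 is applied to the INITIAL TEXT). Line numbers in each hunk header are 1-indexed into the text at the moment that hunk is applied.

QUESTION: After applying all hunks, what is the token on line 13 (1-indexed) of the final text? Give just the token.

Answer: awu

Derivation:
Hunk 1: at line 2 remove [pnlry,kdvlp,lzpn] add [pxau,wqs,ljk] -> 13 lines: ofmzu duz ohgt pxau wqs ljk rxrur lruo gqgn cit nph uth isnhf
Hunk 2: at line 2 remove [pxau] add [wmw,fzkud] -> 14 lines: ofmzu duz ohgt wmw fzkud wqs ljk rxrur lruo gqgn cit nph uth isnhf
Hunk 3: at line 4 remove [wqs] add [rwtoz,eozj,rnrul] -> 16 lines: ofmzu duz ohgt wmw fzkud rwtoz eozj rnrul ljk rxrur lruo gqgn cit nph uth isnhf
Hunk 4: at line 11 remove [cit] add [mwjv,sqlkj,fkkph] -> 18 lines: ofmzu duz ohgt wmw fzkud rwtoz eozj rnrul ljk rxrur lruo gqgn mwjv sqlkj fkkph nph uth isnhf
Hunk 5: at line 15 remove [nph,uth] add [eib] -> 17 lines: ofmzu duz ohgt wmw fzkud rwtoz eozj rnrul ljk rxrur lruo gqgn mwjv sqlkj fkkph eib isnhf
Hunk 6: at line 8 remove [ljk,rxrur,lruo] add [swfqs] -> 15 lines: ofmzu duz ohgt wmw fzkud rwtoz eozj rnrul swfqs gqgn mwjv sqlkj fkkph eib isnhf
Hunk 7: at line 10 remove [sqlkj,fkkph] add [qgr,awu] -> 15 lines: ofmzu duz ohgt wmw fzkud rwtoz eozj rnrul swfqs gqgn mwjv qgr awu eib isnhf
Final line 13: awu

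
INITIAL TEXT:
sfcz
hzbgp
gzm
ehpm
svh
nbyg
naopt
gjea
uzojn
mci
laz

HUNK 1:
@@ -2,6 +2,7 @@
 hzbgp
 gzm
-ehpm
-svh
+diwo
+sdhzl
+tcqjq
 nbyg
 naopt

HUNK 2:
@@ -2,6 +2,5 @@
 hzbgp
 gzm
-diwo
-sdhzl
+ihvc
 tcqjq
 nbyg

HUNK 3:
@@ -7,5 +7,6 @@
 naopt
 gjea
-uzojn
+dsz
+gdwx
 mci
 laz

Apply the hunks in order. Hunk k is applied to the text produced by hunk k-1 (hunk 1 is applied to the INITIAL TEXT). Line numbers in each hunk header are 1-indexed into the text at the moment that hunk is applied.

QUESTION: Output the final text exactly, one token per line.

Answer: sfcz
hzbgp
gzm
ihvc
tcqjq
nbyg
naopt
gjea
dsz
gdwx
mci
laz

Derivation:
Hunk 1: at line 2 remove [ehpm,svh] add [diwo,sdhzl,tcqjq] -> 12 lines: sfcz hzbgp gzm diwo sdhzl tcqjq nbyg naopt gjea uzojn mci laz
Hunk 2: at line 2 remove [diwo,sdhzl] add [ihvc] -> 11 lines: sfcz hzbgp gzm ihvc tcqjq nbyg naopt gjea uzojn mci laz
Hunk 3: at line 7 remove [uzojn] add [dsz,gdwx] -> 12 lines: sfcz hzbgp gzm ihvc tcqjq nbyg naopt gjea dsz gdwx mci laz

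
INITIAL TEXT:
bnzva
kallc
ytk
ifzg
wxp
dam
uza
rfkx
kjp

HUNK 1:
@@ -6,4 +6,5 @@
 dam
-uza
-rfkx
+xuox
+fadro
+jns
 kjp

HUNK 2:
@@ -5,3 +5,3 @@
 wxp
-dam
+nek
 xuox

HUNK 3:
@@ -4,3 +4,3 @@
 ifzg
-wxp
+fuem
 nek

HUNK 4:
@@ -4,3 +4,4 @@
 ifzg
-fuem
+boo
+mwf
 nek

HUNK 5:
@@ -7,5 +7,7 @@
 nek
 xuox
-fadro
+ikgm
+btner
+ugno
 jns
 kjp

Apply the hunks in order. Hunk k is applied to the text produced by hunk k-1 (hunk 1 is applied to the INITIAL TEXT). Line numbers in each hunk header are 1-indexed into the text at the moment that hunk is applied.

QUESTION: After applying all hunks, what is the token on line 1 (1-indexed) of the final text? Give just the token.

Answer: bnzva

Derivation:
Hunk 1: at line 6 remove [uza,rfkx] add [xuox,fadro,jns] -> 10 lines: bnzva kallc ytk ifzg wxp dam xuox fadro jns kjp
Hunk 2: at line 5 remove [dam] add [nek] -> 10 lines: bnzva kallc ytk ifzg wxp nek xuox fadro jns kjp
Hunk 3: at line 4 remove [wxp] add [fuem] -> 10 lines: bnzva kallc ytk ifzg fuem nek xuox fadro jns kjp
Hunk 4: at line 4 remove [fuem] add [boo,mwf] -> 11 lines: bnzva kallc ytk ifzg boo mwf nek xuox fadro jns kjp
Hunk 5: at line 7 remove [fadro] add [ikgm,btner,ugno] -> 13 lines: bnzva kallc ytk ifzg boo mwf nek xuox ikgm btner ugno jns kjp
Final line 1: bnzva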